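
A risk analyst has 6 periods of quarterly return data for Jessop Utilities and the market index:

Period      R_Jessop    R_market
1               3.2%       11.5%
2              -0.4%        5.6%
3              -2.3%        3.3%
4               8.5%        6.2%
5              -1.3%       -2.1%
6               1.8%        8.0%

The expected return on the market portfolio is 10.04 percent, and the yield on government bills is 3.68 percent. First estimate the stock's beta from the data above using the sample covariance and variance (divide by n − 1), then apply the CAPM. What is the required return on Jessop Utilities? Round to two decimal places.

6.42%

Mean R_i = (3.2 − 0.4 − 2.3 + 8.5 − 1.3 + 1.8) / 6 = 1.5833%
Mean R_m = (11.5 + 5.6 + 3.3 + 6.2 − 2.1 + 8.0) / 6 = 5.4167%
Σ(R_i − R̄_i)(R_m − R̄_m) = 45.3417  ⇒  Cov = 45.3417 / 5 = 9.0683
Σ(R_m − R̄_m)² = 105.3083  ⇒  Var(R_m) = 105.3083 / 5 = 21.0617
β = Cov / Var(R_m) = 9.0683 / 21.0617 = 0.4306
MRP = 10.04% − 3.68% = 6.36%
E(R) = R_f + β × MRP = 3.68% + 0.4306 × 6.36% = 6.42%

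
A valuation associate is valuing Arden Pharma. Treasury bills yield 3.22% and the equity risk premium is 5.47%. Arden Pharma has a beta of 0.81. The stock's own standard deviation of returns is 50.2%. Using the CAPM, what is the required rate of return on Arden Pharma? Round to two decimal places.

E(R) = R_f + β × MRP = 3.22% + 0.81 × 5.47% = 7.65%

7.65%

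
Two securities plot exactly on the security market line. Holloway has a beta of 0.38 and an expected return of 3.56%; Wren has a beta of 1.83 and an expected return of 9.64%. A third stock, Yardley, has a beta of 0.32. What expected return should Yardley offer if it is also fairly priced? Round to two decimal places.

MRP (SML slope) = (9.64% − 3.56%) / (1.83 − 0.38) = 6.08% / 1.45 = 4.1931%
R_f (intercept) = 3.56% − 0.38 × 4.1931% = 1.9666%
E(R_Yardley) = R_f + β × MRP = 1.9666% + 0.32 × 4.1931% = 3.31%

3.31%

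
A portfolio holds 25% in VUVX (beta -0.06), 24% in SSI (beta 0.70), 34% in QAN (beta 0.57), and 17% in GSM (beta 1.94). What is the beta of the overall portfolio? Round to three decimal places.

β_P = Σ w_i β_i = 0.25×-0.06 + 0.24×0.70 + 0.34×0.57 + 0.17×1.94 = 0.6766

0.677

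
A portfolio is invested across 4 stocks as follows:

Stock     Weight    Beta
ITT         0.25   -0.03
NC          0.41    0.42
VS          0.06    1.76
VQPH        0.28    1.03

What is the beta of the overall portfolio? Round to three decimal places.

β_P = Σ w_i β_i = 0.25×-0.03 + 0.41×0.42 + 0.06×1.76 + 0.28×1.03 = 0.5587

0.559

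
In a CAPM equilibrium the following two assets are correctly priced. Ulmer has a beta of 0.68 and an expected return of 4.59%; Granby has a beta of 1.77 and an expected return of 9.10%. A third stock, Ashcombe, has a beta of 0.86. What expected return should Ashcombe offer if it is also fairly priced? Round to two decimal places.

MRP (SML slope) = (9.10% − 4.59%) / (1.77 − 0.68) = 4.51% / 1.09 = 4.1376%
R_f (intercept) = 4.59% − 0.68 × 4.1376% = 1.7764%
E(R_Ashcombe) = R_f + β × MRP = 1.7764% + 0.86 × 4.1376% = 5.33%

5.33%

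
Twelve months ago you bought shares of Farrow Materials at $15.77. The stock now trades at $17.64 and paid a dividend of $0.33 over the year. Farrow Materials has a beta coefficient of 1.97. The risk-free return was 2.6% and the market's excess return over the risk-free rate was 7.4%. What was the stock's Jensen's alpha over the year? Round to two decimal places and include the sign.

-3.23%

Realised HPR = (P1 + D1 − P0) / P0 = (17.64 + 0.33 − 15.77) / 15.77 = 2.20 / 15.77 = 13.9505%
CAPM required = R_f + β·MRP = 2.6% + 1.97 × 7.4% = 17.1780%
α = realised − required = 13.9505% − 17.1780% = -3.23%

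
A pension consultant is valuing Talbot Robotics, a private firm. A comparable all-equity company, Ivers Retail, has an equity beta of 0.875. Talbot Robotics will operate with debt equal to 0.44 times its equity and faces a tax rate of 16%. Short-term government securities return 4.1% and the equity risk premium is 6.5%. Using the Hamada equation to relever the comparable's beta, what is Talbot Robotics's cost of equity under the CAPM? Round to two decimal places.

β_L = β_U × [1 + (1 − t)(D/E)] = 0.875 × [1 + (1 − 0.16) × 0.44]
    = 0.875 × [1 + 0.84 × 0.44] = 0.875 × 1.3696 = 1.1984
E(R) = R_f + β_L × MRP = 4.1% + 1.1984 × 6.5% = 11.89%

11.89%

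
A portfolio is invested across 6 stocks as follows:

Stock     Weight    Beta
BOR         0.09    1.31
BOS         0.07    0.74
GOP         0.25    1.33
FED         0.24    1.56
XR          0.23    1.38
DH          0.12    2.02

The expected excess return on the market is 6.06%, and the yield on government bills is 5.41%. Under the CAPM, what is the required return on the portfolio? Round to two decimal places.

β_P = Σ w_i β_i = 0.09×1.31 + 0.07×0.74 + 0.25×1.33 + 0.24×1.56 + 0.23×1.38 + 0.12×2.02 = 1.4364
E(R_P) = R_f + β_P × MRP = 5.41% + 1.4364 × 6.06% = 14.11%

14.11%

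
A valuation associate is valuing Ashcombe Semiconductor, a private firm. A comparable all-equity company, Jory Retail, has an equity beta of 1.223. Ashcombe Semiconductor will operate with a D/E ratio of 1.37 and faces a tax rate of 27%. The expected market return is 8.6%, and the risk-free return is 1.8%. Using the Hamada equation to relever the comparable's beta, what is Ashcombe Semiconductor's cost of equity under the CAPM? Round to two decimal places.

18.43%

β_L = β_U × [1 + (1 − t)(D/E)] = 1.223 × [1 + (1 − 0.27) × 1.37]
    = 1.223 × [1 + 0.73 × 1.37] = 1.223 × 2.0001 = 2.4461
MRP = 8.6% − 1.8% = 6.80%
E(R) = R_f + β_L × MRP = 1.8% + 2.4461 × 6.8% = 18.43%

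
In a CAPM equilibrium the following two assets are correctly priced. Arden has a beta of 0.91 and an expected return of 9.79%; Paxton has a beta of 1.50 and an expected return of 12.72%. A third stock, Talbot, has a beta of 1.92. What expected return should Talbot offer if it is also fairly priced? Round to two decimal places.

14.81%

MRP (SML slope) = (12.72% − 9.79%) / (1.50 − 0.91) = 2.93% / 0.59 = 4.9661%
R_f (intercept) = 9.79% − 0.91 × 4.9661% = 5.2708%
E(R_Talbot) = R_f + β × MRP = 5.2708% + 1.92 × 4.9661% = 14.81%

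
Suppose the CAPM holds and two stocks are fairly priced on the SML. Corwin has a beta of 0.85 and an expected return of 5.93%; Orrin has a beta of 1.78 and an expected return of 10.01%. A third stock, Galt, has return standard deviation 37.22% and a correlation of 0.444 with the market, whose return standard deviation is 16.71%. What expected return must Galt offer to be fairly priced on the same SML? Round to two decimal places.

6.54%

MRP = (10.01% − 5.93%) / (1.78 − 0.85) = 4.3871%
R_f = 5.93% − 0.85 × 4.3871% = 2.2010%
β_Galt = ρ·σ_i/σ_m = 0.444 × 37.22 / 16.71 = 0.9890
E(R_Galt) = R_f + β × MRP = 2.2010% + 0.9890 × 4.3871% = 6.54%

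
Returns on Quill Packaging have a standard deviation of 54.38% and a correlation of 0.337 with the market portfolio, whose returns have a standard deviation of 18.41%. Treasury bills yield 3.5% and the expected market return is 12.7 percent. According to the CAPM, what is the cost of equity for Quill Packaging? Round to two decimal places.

β = ρ × σ_i / σ_m = 0.337 × 54.38% / 18.41% = 0.9954
MRP = 12.7% − 3.5% = 9.20%
E(R) = 3.5% + 0.9954 × 9.2% = 12.66%

12.66%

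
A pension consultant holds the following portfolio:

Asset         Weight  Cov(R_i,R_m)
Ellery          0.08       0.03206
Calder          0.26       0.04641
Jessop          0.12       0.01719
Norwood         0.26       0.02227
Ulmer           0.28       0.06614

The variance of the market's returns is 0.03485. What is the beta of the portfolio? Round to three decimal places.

β_Ellery = 0.03206 / 0.03485 = 0.9199
β_Calder = 0.04641 / 0.03485 = 1.3317
β_Jessop = 0.01719 / 0.03485 = 0.4933
β_Norwood = 0.02227 / 0.03485 = 0.6390
β_Ulmer = 0.06614 / 0.03485 = 1.8978
β_P = Σ w_i β_i = 0.08×0.9199 + 0.26×1.3317 + 0.12×0.4933 + 0.26×0.6390 + 0.28×1.8978 = 1.1766

1.177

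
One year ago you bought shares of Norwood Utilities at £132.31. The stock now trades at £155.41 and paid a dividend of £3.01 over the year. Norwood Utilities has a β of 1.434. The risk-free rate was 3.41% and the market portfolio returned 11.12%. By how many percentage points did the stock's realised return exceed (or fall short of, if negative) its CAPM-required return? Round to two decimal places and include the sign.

+5.27%

Realised HPR = (P1 + D1 − P0) / P0 = (155.41 + 3.01 − 132.31) / 132.31 = 26.11 / 132.31 = 19.7340%
MRP = 11.12% − 3.41% = 7.71%
CAPM required = R_f + β·MRP = 3.41% + 1.434 × 7.71% = 14.46614%
α = realised − required = 19.7340% − 14.46614% = +5.27%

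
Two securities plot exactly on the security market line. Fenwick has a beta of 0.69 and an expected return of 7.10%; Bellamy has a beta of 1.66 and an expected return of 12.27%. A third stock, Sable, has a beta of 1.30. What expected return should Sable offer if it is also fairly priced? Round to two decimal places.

10.35%

MRP (SML slope) = (12.27% − 7.10%) / (1.66 − 0.69) = 5.17% / 0.97 = 5.3299%
R_f (intercept) = 7.10% − 0.69 × 5.3299% = 3.4224%
E(R_Sable) = R_f + β × MRP = 3.4224% + 1.30 × 5.3299% = 10.35%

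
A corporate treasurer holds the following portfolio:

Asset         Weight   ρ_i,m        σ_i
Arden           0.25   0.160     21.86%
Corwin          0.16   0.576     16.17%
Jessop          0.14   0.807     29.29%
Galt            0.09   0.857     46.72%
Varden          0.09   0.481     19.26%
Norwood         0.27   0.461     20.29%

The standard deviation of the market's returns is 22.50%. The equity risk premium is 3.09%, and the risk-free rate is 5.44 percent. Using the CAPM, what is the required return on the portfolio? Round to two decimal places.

β_Arden = 0.160 × 21.86% / 22.50% = 0.1554
β_Corwin = 0.576 × 16.17% / 22.50% = 0.4140
β_Jessop = 0.807 × 29.29% / 22.50% = 1.0505
β_Galt = 0.857 × 46.72% / 22.50% = 1.7795
β_Varden = 0.481 × 19.26% / 22.50% = 0.4117
β_Norwood = 0.461 × 20.29% / 22.50% = 0.4157
β_P = Σ w_i β_i = 0.25×0.1554 + 0.16×0.4140 + 0.14×1.0505 + 0.09×1.7795 + 0.09×0.4117 + 0.27×0.4157 = 0.5616
E(R_P) = R_f + β_P × MRP = 5.44% + 0.5616 × 3.09% = 7.18%

7.18%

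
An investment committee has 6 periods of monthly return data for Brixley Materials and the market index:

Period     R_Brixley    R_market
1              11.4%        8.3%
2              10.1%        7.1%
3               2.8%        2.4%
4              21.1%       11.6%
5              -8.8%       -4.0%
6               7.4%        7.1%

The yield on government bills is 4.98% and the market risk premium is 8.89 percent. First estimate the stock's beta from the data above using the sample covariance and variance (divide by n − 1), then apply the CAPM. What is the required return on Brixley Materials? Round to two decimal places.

Mean R_i = (11.4 + 10.1 + 2.8 + 21.1 − 8.8 + 7.4) / 6 = 7.3333%
Mean R_m = (8.3 + 7.1 + 2.4 + 11.6 − 4.0 + 7.1) / 6 = 5.4167%
Σ(R_i − R̄_i)(R_m − R̄_m) = 267.2167  ⇒  Cov = 267.2167 / 5 = 53.4433
Σ(R_m − R̄_m)² = 149.9883  ⇒  Var(R_m) = 149.9883 / 5 = 29.9977
β = Cov / Var(R_m) = 53.4433 / 29.9977 = 1.7816
E(R) = R_f + β × MRP = 4.98% + 1.7816 × 8.89% = 20.82%

20.82%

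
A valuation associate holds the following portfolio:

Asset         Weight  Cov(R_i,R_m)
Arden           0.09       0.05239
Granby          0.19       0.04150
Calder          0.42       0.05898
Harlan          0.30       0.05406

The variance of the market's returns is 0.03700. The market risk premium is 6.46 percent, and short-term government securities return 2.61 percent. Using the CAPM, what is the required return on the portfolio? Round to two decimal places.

β_Arden = 0.05239 / 0.03700 = 1.4159
β_Granby = 0.04150 / 0.03700 = 1.1216
β_Calder = 0.05898 / 0.03700 = 1.5941
β_Harlan = 0.05406 / 0.03700 = 1.4611
β_P = Σ w_i β_i = 0.09×1.4159 + 0.19×1.1216 + 0.42×1.5941 + 0.30×1.4611 = 1.4484
E(R_P) = R_f + β_P × MRP = 2.61% + 1.4484 × 6.46% = 11.97%

11.97%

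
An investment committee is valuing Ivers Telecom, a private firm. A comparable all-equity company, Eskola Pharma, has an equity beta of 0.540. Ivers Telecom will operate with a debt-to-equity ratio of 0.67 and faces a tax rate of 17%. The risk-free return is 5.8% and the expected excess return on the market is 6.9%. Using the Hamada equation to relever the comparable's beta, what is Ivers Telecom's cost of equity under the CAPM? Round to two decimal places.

11.60%

β_L = β_U × [1 + (1 − t)(D/E)] = 0.540 × [1 + (1 − 0.17) × 0.67]
    = 0.540 × [1 + 0.83 × 0.67] = 0.540 × 1.5561 = 0.8403
E(R) = R_f + β_L × MRP = 5.8% + 0.8403 × 6.9% = 11.60%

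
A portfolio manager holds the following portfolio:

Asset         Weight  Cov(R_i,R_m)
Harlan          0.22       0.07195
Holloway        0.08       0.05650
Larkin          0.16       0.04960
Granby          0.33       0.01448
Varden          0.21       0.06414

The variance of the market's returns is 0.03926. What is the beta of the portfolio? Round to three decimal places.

β_Harlan = 0.07195 / 0.03926 = 1.8327
β_Holloway = 0.05650 / 0.03926 = 1.4391
β_Larkin = 0.04960 / 0.03926 = 1.2634
β_Granby = 0.01448 / 0.03926 = 0.3688
β_Varden = 0.06414 / 0.03926 = 1.6337
β_P = Σ w_i β_i = 0.22×1.8327 + 0.08×1.4391 + 0.16×1.2634 + 0.33×0.3688 + 0.21×1.6337 = 1.1852

1.185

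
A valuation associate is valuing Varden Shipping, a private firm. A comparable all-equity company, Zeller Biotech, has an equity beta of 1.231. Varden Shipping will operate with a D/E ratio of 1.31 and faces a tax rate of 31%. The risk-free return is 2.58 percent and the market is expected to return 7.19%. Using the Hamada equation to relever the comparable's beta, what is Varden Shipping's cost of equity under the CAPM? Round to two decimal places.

13.38%

β_L = β_U × [1 + (1 − t)(D/E)] = 1.231 × [1 + (1 − 0.31) × 1.31]
    = 1.231 × [1 + 0.69 × 1.31] = 1.231 × 1.9039 = 2.3437
MRP = 7.19% − 2.58% = 4.61%
E(R) = R_f + β_L × MRP = 2.58% + 2.3437 × 4.61% = 13.38%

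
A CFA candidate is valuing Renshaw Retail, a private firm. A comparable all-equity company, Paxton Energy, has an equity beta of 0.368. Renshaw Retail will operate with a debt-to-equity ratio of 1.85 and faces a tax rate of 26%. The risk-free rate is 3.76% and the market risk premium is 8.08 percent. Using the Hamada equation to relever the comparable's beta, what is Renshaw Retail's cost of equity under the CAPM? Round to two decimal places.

10.80%

β_L = β_U × [1 + (1 − t)(D/E)] = 0.368 × [1 + (1 − 0.26) × 1.85]
    = 0.368 × [1 + 0.74 × 1.85] = 0.368 × 2.3690 = 0.8718
E(R) = R_f + β_L × MRP = 3.76% + 0.8718 × 8.08% = 10.80%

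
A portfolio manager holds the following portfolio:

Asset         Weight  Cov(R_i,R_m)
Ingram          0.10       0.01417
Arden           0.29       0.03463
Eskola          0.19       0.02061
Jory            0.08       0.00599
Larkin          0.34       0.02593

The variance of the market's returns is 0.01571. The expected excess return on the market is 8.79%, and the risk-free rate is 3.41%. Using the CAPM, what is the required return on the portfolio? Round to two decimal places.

β_Ingram = 0.01417 / 0.01571 = 0.9020
β_Arden = 0.03463 / 0.01571 = 2.2043
β_Eskola = 0.02061 / 0.01571 = 1.3119
β_Jory = 0.00599 / 0.01571 = 0.3813
β_Larkin = 0.02593 / 0.01571 = 1.6505
β_P = Σ w_i β_i = 0.10×0.9020 + 0.29×2.2043 + 0.19×1.3119 + 0.08×0.3813 + 0.34×1.6505 = 1.5704
E(R_P) = R_f + β_P × MRP = 3.41% + 1.5704 × 8.79% = 17.21%

17.21%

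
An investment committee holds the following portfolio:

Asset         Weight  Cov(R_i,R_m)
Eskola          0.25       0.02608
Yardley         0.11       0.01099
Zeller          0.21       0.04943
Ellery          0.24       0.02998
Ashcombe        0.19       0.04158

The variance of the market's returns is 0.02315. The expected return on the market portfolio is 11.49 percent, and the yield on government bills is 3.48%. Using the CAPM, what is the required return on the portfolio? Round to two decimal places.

14.97%

β_Eskola = 0.02608 / 0.02315 = 1.1266
β_Yardley = 0.01099 / 0.02315 = 0.4747
β_Zeller = 0.04943 / 0.02315 = 2.1352
β_Ellery = 0.02998 / 0.02315 = 1.2950
β_Ashcombe = 0.04158 / 0.02315 = 1.7961
β_P = Σ w_i β_i = 0.25×1.1266 + 0.11×0.4747 + 0.21×2.1352 + 0.24×1.2950 + 0.19×1.7961 = 1.4343
MRP = 11.49% − 3.48% = 8.01%
E(R_P) = R_f + β_P × MRP = 3.48% + 1.4343 × 8.01% = 14.97%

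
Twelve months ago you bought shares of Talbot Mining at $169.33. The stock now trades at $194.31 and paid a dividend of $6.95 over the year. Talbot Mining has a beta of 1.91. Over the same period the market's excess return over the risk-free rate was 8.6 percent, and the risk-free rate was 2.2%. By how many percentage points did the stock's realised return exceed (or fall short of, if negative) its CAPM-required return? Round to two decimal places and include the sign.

Realised HPR = (P1 + D1 − P0) / P0 = (194.31 + 6.95 − 169.33) / 169.33 = 31.93 / 169.33 = 18.8567%
CAPM required = R_f + β·MRP = 2.2% + 1.91 × 8.6% = 18.6260%
α = realised − required = 18.8567% − 18.6260% = +0.23%

+0.23%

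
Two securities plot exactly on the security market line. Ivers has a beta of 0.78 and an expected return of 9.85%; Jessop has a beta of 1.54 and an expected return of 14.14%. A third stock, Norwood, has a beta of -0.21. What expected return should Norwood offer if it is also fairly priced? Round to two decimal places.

MRP (SML slope) = (14.14% − 9.85%) / (1.54 − 0.78) = 4.29% / 0.76 = 5.6447%
R_f (intercept) = 9.85% − 0.78 × 5.6447% = 5.4471%
E(R_Norwood) = R_f + β × MRP = 5.4471% + -0.21 × 5.6447% = 4.26%

4.26%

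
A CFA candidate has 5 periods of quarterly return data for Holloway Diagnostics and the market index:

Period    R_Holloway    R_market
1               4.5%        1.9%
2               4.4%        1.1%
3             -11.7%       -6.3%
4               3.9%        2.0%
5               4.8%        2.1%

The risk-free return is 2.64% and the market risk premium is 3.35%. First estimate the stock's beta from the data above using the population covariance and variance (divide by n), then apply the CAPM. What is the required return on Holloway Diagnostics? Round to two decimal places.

9.24%

Mean R_i = (4.5 + 4.4 − 11.7 + 3.9 + 4.8) / 5 = 1.1800%
Mean R_m = (1.9 + 1.1 − 6.3 + 2.0 + 2.1) / 5 = 0.1600%
Σ(R_i − R̄_i)(R_m − R̄_m) = 104.0360  ⇒  Cov = 104.0360 / 5 = 20.8072
Σ(R_m − R̄_m)² = 52.7920  ⇒  Var(R_m) = 52.7920 / 5 = 10.5584
β = Cov / Var(R_m) = 20.8072 / 10.5584 = 1.9707
E(R) = R_f + β × MRP = 2.64% + 1.9707 × 3.35% = 9.24%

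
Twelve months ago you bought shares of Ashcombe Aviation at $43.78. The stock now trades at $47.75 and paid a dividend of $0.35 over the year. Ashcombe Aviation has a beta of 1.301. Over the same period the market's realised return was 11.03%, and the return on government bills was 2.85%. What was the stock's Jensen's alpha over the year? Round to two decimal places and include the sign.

-3.62%

Realised HPR = (P1 + D1 − P0) / P0 = (47.75 + 0.35 − 43.78) / 43.78 = 4.32 / 43.78 = 9.8675%
MRP = 11.03% − 2.85% = 8.18%
CAPM required = R_f + β·MRP = 2.85% + 1.301 × 8.18% = 13.49218%
α = realised − required = 9.8675% − 13.49218% = -3.62%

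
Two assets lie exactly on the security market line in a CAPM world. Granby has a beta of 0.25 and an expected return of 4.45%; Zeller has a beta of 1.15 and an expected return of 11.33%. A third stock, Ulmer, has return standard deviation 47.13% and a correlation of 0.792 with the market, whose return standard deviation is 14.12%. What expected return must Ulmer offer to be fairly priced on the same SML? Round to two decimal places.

22.75%

MRP = (11.33% − 4.45%) / (1.15 − 0.25) = 7.6444%
R_f = 4.45% − 0.25 × 7.6444% = 2.5389%
β_Ulmer = ρ·σ_i/σ_m = 0.792 × 47.13 / 14.12 = 2.6436
E(R_Ulmer) = R_f + β × MRP = 2.5389% + 2.6436 × 7.6444% = 22.75%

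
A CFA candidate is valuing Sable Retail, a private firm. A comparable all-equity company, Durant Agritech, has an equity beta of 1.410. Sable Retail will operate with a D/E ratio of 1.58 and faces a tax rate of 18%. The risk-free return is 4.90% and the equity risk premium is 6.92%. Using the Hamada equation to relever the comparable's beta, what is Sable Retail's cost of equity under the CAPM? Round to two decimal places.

27.30%

β_L = β_U × [1 + (1 − t)(D/E)] = 1.410 × [1 + (1 − 0.18) × 1.58]
    = 1.410 × [1 + 0.82 × 1.58] = 1.410 × 2.2956 = 3.2368
E(R) = R_f + β_L × MRP = 4.90% + 3.2368 × 6.92% = 27.30%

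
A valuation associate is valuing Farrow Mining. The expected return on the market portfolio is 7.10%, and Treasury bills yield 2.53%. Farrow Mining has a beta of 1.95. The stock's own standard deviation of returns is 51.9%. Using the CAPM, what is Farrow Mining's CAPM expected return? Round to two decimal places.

Market risk premium = E(R_m) − R_f = 7.10% − 2.53% = 4.57%
E(R) = R_f + β × MRP = 2.53% + 1.95 × 4.57% = 11.44%

11.44%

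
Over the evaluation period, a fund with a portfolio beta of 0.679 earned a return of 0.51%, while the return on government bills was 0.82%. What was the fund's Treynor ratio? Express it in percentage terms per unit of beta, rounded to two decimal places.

-0.46%

Treynor = (R_P − R_f) / β_P = (0.51% − 0.82%) / 0.6790 = -0.31% / 0.6790 = -0.46%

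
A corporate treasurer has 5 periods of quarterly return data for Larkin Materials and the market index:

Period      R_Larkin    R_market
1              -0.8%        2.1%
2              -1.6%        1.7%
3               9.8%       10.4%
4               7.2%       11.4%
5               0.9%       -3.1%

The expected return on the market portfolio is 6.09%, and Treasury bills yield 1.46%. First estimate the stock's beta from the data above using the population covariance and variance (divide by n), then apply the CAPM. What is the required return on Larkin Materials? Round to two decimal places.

Mean R_i = (-0.8 − 1.6 + 9.8 + 7.2 + 0.9) / 5 = 3.1000%
Mean R_m = (2.1 + 1.7 + 10.4 + 11.4 − 3.1) / 5 = 4.5000%
Σ(R_i − R̄_i)(R_m − R̄_m) = 107.0600  ⇒  Cov = 107.0600 / 5 = 21.4120
Σ(R_m − R̄_m)² = 153.7800  ⇒  Var(R_m) = 153.7800 / 5 = 30.7560
β = Cov / Var(R_m) = 21.4120 / 30.7560 = 0.6962
MRP = 6.09% − 1.46% = 4.63%
E(R) = R_f + β × MRP = 1.46% + 0.6962 × 4.63% = 4.68%

4.68%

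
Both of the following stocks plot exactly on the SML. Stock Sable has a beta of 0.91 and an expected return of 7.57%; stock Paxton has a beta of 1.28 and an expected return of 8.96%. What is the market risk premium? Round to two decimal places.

Both satisfy E(R) = R_f + β·MRP, so the slope of the SML is
MRP = (8.96% − 7.57%) / (1.28 − 0.91) = 1.39% / 0.37 = 3.7568%

3.76%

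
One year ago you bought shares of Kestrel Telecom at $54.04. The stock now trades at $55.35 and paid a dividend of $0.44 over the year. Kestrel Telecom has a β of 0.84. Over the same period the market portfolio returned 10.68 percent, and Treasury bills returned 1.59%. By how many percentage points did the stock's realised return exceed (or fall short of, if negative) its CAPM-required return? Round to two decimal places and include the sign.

-5.99%

Realised HPR = (P1 + D1 − P0) / P0 = (55.35 + 0.44 − 54.04) / 54.04 = 1.75 / 54.04 = 3.2383%
MRP = 10.68% − 1.59% = 9.09%
CAPM required = R_f + β·MRP = 1.59% + 0.84 × 9.09% = 9.2256%
α = realised − required = 3.2383% − 9.2256% = -5.99%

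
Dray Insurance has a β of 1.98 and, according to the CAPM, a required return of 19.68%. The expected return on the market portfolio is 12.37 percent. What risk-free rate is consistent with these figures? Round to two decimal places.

E(R) = R_f + β(E(R_m) − R_f) = R_f(1 − β) + β·E(R_m)
19.68% = R_f × (1 − 1.98) + 1.98 × 12.37%
19.68% = R_f × -0.98 + 24.4926%
R_f = (19.68% − 24.4926%) / -0.98 = 4.91%

4.91%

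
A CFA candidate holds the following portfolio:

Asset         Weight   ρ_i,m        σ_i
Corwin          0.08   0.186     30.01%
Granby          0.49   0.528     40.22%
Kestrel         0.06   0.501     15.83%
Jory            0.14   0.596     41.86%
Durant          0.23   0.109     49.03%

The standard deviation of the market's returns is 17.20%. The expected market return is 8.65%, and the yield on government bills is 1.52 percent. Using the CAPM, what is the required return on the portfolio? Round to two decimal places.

β_Corwin = 0.186 × 30.01% / 17.20% = 0.3245
β_Granby = 0.528 × 40.22% / 17.20% = 1.2347
β_Kestrel = 0.501 × 15.83% / 17.20% = 0.4611
β_Jory = 0.596 × 41.86% / 17.20% = 1.4505
β_Durant = 0.109 × 49.03% / 17.20% = 0.3107
β_P = Σ w_i β_i = 0.08×0.3245 + 0.49×1.2347 + 0.06×0.4611 + 0.14×1.4505 + 0.23×0.3107 = 0.9332
MRP = 8.65% − 1.52% = 7.13%
E(R_P) = R_f + β_P × MRP = 1.52% + 0.9332 × 7.13% = 8.17%

8.17%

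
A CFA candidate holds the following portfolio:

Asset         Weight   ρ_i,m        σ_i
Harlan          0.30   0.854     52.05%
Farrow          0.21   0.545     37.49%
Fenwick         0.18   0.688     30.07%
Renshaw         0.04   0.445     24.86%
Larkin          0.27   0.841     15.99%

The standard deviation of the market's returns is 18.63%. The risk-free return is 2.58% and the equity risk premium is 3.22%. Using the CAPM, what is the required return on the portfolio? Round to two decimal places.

6.97%

β_Harlan = 0.854 × 52.05% / 18.63% = 2.3860
β_Farrow = 0.545 × 37.49% / 18.63% = 1.0967
β_Fenwick = 0.688 × 30.07% / 18.63% = 1.1105
β_Renshaw = 0.445 × 24.86% / 18.63% = 0.5938
β_Larkin = 0.841 × 15.99% / 18.63% = 0.7218
β_P = Σ w_i β_i = 0.30×2.3860 + 0.21×1.0967 + 0.18×1.1105 + 0.04×0.5938 + 0.27×0.7218 = 1.3646
E(R_P) = R_f + β_P × MRP = 2.58% + 1.3646 × 3.22% = 6.97%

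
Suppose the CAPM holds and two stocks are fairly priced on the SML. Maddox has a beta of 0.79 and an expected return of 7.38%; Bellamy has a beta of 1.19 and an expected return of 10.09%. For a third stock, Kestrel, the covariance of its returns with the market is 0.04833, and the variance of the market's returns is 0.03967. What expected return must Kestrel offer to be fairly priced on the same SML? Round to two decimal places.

10.28%

MRP = (10.09% − 7.38%) / (1.19 − 0.79) = 6.7750%
R_f = 7.38% − 0.79 × 6.7750% = 2.0278%
β_Kestrel = Cov / Var(R_m) = 0.04833 / 0.03967 = 1.2183
E(R_Kestrel) = R_f + β × MRP = 2.0278% + 1.2183 × 6.7750% = 10.28%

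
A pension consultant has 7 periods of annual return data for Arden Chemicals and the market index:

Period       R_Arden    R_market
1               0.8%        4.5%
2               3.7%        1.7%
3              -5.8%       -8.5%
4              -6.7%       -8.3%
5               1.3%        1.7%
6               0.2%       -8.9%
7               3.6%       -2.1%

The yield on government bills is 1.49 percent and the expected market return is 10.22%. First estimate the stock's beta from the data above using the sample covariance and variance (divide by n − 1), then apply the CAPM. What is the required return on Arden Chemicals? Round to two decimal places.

Mean R_i = (0.8 + 3.7 − 5.8 − 6.7 + 1.3 + 0.2 + 3.6) / 7 = -0.4143%
Mean R_m = (4.5 + 1.7 − 8.5 − 8.3 + 1.7 − 8.9 − 2.1) / 7 = -2.8429%
Σ(R_i − R̄_i)(R_m − R̄_m) = 99.4257  ⇒  Cov = 99.4257 / 6 = 16.5710
Σ(R_m − R̄_m)² = 194.2171  ⇒  Var(R_m) = 194.2171 / 6 = 32.3695
β = Cov / Var(R_m) = 16.5710 / 32.3695 = 0.5119
MRP = 10.22% − 1.49% = 8.73%
E(R) = R_f + β × MRP = 1.49% + 0.5119 × 8.73% = 5.96%

5.96%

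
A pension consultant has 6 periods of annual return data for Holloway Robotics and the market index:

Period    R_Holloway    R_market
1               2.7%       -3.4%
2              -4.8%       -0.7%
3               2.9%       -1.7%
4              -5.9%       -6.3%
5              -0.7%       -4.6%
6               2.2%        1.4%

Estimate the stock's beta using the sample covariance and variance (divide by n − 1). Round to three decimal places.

Mean R_i = (2.7 − 4.8 + 2.9 − 5.9 − 0.7 + 2.2) / 6 = -0.6000%
Mean R_m = (-3.4 − 0.7 − 1.7 − 6.3 − 4.6 + 1.4) / 6 = -2.5500%
Σ(R_i − R̄_i)(R_m − R̄_m) = 23.5400  ⇒  Cov = 23.5400 / 5 = 4.7080
Σ(R_m − R̄_m)² = 38.7350  ⇒  Var(R_m) = 38.7350 / 5 = 7.7470
β = Cov / Var(R_m) = 4.7080 / 7.7470 = 0.6077

0.608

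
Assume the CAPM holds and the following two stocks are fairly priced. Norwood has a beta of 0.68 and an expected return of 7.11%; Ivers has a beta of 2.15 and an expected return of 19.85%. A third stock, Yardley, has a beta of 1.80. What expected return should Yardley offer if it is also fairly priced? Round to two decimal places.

MRP (SML slope) = (19.85% − 7.11%) / (2.15 − 0.68) = 12.74% / 1.47 = 8.6667%
R_f (intercept) = 7.11% − 0.68 × 8.6667% = 1.2166%
E(R_Yardley) = R_f + β × MRP = 1.2166% + 1.80 × 8.6667% = 16.82%

16.82%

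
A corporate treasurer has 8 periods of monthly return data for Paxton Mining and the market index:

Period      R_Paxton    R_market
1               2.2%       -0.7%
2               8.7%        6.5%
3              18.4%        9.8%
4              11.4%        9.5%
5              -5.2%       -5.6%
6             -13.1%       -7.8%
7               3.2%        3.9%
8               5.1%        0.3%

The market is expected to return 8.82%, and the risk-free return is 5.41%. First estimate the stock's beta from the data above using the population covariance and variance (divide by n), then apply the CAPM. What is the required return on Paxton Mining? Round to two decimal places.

10.20%

Mean R_i = (2.2 + 8.7 + 18.4 + 11.4 − 5.2 − 13.1 + 3.2 + 5.1) / 8 = 3.8375%
Mean R_m = (-0.7 + 6.5 + 9.8 + 9.5 − 5.6 − 7.8 + 3.9 + 0.3) / 8 = 1.9875%
Σ(R_i − R̄_i)(R_m − R̄_m) = 427.9238  ⇒  Cov = 427.9238 / 8 = 53.4905
Σ(R_m − R̄_m)² = 304.9288  ⇒  Var(R_m) = 304.9288 / 8 = 38.1161
β = Cov / Var(R_m) = 53.4905 / 38.1161 = 1.4034
MRP = 8.82% − 5.41% = 3.41%
E(R) = R_f + β × MRP = 5.41% + 1.4034 × 3.41% = 10.20%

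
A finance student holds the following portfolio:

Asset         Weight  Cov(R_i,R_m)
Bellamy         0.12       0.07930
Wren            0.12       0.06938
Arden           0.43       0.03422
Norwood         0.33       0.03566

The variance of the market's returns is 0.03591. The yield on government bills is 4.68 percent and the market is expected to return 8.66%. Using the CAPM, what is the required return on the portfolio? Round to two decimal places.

β_Bellamy = 0.07930 / 0.03591 = 2.2083
β_Wren = 0.06938 / 0.03591 = 1.9321
β_Arden = 0.03422 / 0.03591 = 0.9529
β_Norwood = 0.03566 / 0.03591 = 0.9930
β_P = Σ w_i β_i = 0.12×2.2083 + 0.12×1.9321 + 0.43×0.9529 + 0.33×0.9930 = 1.2343
MRP = 8.66% − 4.68% = 3.98%
E(R_P) = R_f + β_P × MRP = 4.68% + 1.2343 × 3.98% = 9.59%

9.59%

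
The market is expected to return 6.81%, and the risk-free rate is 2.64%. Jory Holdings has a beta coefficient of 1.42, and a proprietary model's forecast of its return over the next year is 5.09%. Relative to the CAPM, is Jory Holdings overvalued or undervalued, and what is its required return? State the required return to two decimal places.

MRP = 6.81% − 2.64% = 4.17%
Required return = R_f + β·MRP = 2.64% + 1.42 × 4.17% = 8.56%
Forecast 5.09% < required 8.56% → the stock plots below the SML → overvalued.

Overvalued; required return 8.56%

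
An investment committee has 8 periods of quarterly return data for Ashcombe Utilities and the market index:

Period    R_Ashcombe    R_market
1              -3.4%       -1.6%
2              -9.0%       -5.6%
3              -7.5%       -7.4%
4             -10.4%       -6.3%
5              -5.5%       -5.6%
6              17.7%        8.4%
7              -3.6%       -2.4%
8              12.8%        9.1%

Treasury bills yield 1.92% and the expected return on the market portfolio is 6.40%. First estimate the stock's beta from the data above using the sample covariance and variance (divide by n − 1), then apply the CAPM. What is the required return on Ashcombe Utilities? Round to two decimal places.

Mean R_i = (-3.4 − 9.0 − 7.5 − 10.4 − 5.5 + 17.7 − 3.6 + 12.8) / 8 = -1.1125%
Mean R_m = (-1.6 − 5.6 − 7.4 − 6.3 − 5.6 + 8.4 − 2.4 + 9.1) / 8 = -1.4250%
Σ(R_i − R̄_i)(R_m − R̄_m) = 468.7775  ⇒  Cov = 468.7775 / 7 = 66.9682
Σ(R_m − R̄_m)² = 302.6150  ⇒  Var(R_m) = 302.6150 / 7 = 43.2307
β = Cov / Var(R_m) = 66.9682 / 43.2307 = 1.5491
MRP = 6.40% − 1.92% = 4.48%
E(R) = R_f + β × MRP = 1.92% + 1.5491 × 4.48% = 8.86%

8.86%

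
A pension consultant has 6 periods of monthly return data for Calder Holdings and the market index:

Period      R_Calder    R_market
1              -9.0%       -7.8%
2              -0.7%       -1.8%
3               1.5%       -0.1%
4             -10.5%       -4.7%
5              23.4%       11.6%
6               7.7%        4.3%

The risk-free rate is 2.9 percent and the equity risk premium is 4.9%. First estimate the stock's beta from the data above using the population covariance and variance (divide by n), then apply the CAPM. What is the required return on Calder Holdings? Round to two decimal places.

Mean R_i = (-9.0 − 0.7 + 1.5 − 10.5 + 23.4 + 7.7) / 6 = 2.0667%
Mean R_m = (-7.8 − 1.8 − 0.1 − 4.7 + 11.6 + 4.3) / 6 = 0.2500%
Σ(R_i − R̄_i)(R_m − R̄_m) = 422.1100  ⇒  Cov = 422.1100 / 6 = 70.3517
Σ(R_m − R̄_m)² = 238.8550  ⇒  Var(R_m) = 238.8550 / 6 = 39.8092
β = Cov / Var(R_m) = 70.3517 / 39.8092 = 1.7672
E(R) = R_f + β × MRP = 2.9% + 1.7672 × 4.9% = 11.56%

11.56%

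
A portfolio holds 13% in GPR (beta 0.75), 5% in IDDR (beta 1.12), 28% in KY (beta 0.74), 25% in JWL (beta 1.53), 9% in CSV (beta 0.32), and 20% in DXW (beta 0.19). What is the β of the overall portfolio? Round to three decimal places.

0.810

β_P = Σ w_i β_i = 0.13×0.75 + 0.05×1.12 + 0.28×0.74 + 0.25×1.53 + 0.09×0.32 + 0.20×0.19 = 0.8100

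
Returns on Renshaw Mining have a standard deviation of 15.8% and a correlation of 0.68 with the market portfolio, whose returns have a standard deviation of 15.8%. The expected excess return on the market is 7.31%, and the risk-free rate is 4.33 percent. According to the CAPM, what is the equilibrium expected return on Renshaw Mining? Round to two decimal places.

9.30%

β = ρ × σ_i / σ_m = 0.68 × 15.8% / 15.8% = 0.6800
E(R) = 4.33% + 0.6800 × 7.31% = 9.30%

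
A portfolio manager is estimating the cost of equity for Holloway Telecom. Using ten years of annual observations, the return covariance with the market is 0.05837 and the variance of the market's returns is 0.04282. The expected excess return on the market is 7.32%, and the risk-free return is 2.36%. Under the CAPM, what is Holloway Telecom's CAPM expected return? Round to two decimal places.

β = Cov(R_i, R_m) / Var(R_m) = 0.05837 / 0.04282 = 1.3631
E(R) = R_f + β × MRP = 2.36% + 1.3631 × 7.32% = 12.34%

12.34%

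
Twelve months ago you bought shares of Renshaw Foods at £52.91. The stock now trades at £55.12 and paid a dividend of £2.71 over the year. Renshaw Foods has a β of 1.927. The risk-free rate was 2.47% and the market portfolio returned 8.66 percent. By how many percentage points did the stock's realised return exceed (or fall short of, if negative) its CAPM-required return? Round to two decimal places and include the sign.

-5.10%

Realised HPR = (P1 + D1 − P0) / P0 = (55.12 + 2.71 − 52.91) / 52.91 = 4.92 / 52.91 = 9.2988%
MRP = 8.66% − 2.47% = 6.19%
CAPM required = R_f + β·MRP = 2.47% + 1.927 × 6.19% = 14.39813%
α = realised − required = 9.2988% − 14.39813% = -5.10%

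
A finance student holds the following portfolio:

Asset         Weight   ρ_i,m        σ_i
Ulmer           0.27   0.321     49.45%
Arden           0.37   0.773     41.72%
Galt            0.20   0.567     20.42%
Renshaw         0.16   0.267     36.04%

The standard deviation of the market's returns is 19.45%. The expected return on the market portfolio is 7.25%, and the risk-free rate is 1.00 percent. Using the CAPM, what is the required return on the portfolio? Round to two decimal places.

β_Ulmer = 0.321 × 49.45% / 19.45% = 0.8161
β_Arden = 0.773 × 41.72% / 19.45% = 1.6581
β_Galt = 0.567 × 20.42% / 19.45% = 0.5953
β_Renshaw = 0.267 × 36.04% / 19.45% = 0.4947
β_P = Σ w_i β_i = 0.27×0.8161 + 0.37×1.6581 + 0.20×0.5953 + 0.16×0.4947 = 1.0321
MRP = 7.25% − 1.00% = 6.25%
E(R_P) = R_f + β_P × MRP = 1.00% + 1.0321 × 6.25% = 7.45%

7.45%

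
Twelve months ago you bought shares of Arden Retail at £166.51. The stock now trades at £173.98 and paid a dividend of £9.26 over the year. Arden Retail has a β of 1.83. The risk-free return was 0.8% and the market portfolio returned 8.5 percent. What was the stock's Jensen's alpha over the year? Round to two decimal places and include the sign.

Realised HPR = (P1 + D1 − P0) / P0 = (173.98 + 9.26 − 166.51) / 166.51 = 16.73 / 166.51 = 10.0474%
MRP = 8.5% − 0.8% = 7.70%
CAPM required = R_f + β·MRP = 0.8% + 1.83 × 7.7% = 14.8910%
α = realised − required = 10.0474% − 14.8910% = -4.84%

-4.84%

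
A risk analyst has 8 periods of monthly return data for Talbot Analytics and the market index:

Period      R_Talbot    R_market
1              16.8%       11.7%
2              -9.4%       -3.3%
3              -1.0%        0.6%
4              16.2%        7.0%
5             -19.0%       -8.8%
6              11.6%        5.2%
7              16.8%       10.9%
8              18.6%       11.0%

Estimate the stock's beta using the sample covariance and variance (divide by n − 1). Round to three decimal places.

1.873

Mean R_i = (16.8 − 9.4 − 1.0 + 16.2 − 19.0 + 11.6 + 16.8 + 18.6) / 8 = 6.3250%
Mean R_m = (11.7 − 3.3 + 0.6 + 7.0 − 8.8 + 5.2 + 10.9 + 11.0) / 8 = 4.2875%
Σ(R_i − R̄_i)(R_m − R̄_m) = 738.6725  ⇒  Cov = 738.6725 / 7 = 105.5246
Σ(R_m − R̄_m)² = 394.3688  ⇒  Var(R_m) = 394.3688 / 7 = 56.3384
β = Cov / Var(R_m) = 105.5246 / 56.3384 = 1.8730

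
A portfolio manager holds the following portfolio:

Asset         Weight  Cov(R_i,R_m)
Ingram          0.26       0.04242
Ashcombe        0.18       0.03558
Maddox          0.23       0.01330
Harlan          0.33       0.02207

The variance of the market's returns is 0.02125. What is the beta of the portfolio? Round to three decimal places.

1.307

β_Ingram = 0.04242 / 0.02125 = 1.9962
β_Ashcombe = 0.03558 / 0.02125 = 1.6744
β_Maddox = 0.01330 / 0.02125 = 0.6259
β_Harlan = 0.02207 / 0.02125 = 1.0386
β_P = Σ w_i β_i = 0.26×1.9962 + 0.18×1.6744 + 0.23×0.6259 + 0.33×1.0386 = 1.3071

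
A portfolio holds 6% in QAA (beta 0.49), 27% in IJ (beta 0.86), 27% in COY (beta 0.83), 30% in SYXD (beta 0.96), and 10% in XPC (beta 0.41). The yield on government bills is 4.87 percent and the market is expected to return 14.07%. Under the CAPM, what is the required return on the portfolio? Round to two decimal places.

12.37%

β_P = Σ w_i β_i = 0.06×0.49 + 0.27×0.86 + 0.27×0.83 + 0.30×0.96 + 0.10×0.41 = 0.8147
MRP = 14.07% − 4.87% = 9.20%
E(R_P) = R_f + β_P × MRP = 4.87% + 0.8147 × 9.20% = 12.37%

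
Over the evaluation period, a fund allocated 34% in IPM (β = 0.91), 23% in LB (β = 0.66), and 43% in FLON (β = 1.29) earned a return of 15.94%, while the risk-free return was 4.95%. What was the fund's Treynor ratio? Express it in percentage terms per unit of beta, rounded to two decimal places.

10.82%

β_P = 0.34×0.91 + 0.23×0.66 + 0.43×1.29 = 1.0159
Treynor = (R_P − R_f) / β_P = (15.94% − 4.95%) / 1.0159 = 10.99% / 1.0159 = 10.82%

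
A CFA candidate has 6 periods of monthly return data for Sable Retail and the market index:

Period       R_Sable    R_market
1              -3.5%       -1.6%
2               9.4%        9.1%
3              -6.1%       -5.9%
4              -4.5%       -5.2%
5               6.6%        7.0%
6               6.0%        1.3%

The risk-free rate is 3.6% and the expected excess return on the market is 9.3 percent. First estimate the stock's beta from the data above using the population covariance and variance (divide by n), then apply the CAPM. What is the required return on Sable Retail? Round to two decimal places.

13.10%

Mean R_i = (-3.5 + 9.4 − 6.1 − 4.5 + 6.6 + 6.0) / 6 = 1.3167%
Mean R_m = (-1.6 + 9.1 − 5.9 − 5.2 + 7.0 + 1.3) / 6 = 0.7833%
Σ(R_i − R̄_i)(R_m − R̄_m) = 198.3417  ⇒  Cov = 198.3417 / 6 = 33.0570
Σ(R_m − R̄_m)² = 194.2283  ⇒  Var(R_m) = 194.2283 / 6 = 32.3714
β = Cov / Var(R_m) = 33.0570 / 32.3714 = 1.0212
E(R) = R_f + β × MRP = 3.6% + 1.0212 × 9.3% = 13.10%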